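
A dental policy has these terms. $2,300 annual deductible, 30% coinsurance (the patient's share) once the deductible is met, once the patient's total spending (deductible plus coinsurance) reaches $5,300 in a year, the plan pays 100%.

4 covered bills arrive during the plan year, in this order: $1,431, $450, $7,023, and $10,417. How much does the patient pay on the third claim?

$2,400.20

Claim 1 ($1,431): all of it applies to the deductible. Cost to patient: $1,431. OOP to date $1,431.
Claim 2 ($450): fully absorbed by the deductible. Patient pays $450; OOP now $1,881.
Claim 3 ($7,023): $419 to deductible, leaving $6,604; patient's 30% is $1,981.20. Patient owes $2,400.20 (running OOP $4,281.20).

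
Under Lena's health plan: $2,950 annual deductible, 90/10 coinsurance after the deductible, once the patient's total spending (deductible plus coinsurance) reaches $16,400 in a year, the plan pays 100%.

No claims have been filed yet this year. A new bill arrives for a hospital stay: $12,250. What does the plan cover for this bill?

Nothing has been paid toward the $2,950 deductible, so the first $2,950 of this charge is applied there.
That leaves $12,250 − $2,950 = $9,300 for coinsurance.
Coinsurance: $9,300 × 10% = $930.
So the patient owes $2,950 + $930 = $3,880 before any cap.
Total out-of-pocket so far would be $0 + $3,880 = $3,880, below the $16,400 cap — no reduction.
The insurer covers the remainder: $12,250 − $3,880 = $8,370.

$8,370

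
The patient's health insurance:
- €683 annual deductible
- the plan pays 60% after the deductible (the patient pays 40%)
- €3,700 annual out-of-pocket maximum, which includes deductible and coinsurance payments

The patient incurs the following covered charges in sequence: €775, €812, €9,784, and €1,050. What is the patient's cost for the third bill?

€2,655.40

Claim 1 (€775): €683 to deductible, leaving €92; 40% of €92 = €36.80. Cost to patient: €719.80. OOP to date €719.80.
Claim 2 (€812): deductible met; 40% of €812 = €324.80. Cost to patient: €324.80. OOP to date €1,044.60.
Claim 3 (€9,784): deductible met; 40% of €9,784 = €3,913.60. That would push OOP to €4,958.20, over the €3,700 cap, so patient pays €3,700 − €1,044.60 = €2,655.40.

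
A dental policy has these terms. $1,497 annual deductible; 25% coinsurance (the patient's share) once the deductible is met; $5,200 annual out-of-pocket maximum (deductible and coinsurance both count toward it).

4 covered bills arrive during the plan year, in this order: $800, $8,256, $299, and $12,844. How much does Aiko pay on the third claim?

#1 ($800): all of it applies to the deductible. Patient owes $800 (running OOP $800).
#2 ($8,256): deductible takes $697, $7,559 remains; 25% of $7,559 = $1,889.75. Cost to patient: $2,586.75. OOP to date $3,386.75.
#3 ($299): deductible already satisfied, so patient's share is 25% × $299 = $74.75. Cost to patient: $74.75. OOP to date $3,461.50.

$74.75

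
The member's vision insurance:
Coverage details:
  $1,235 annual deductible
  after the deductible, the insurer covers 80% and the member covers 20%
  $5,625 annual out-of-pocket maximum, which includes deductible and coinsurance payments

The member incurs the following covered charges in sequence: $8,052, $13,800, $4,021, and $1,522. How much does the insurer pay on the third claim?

Bill 1, $8,052: $1,235 finishes the deductible; $6,817 goes to coinsurance; coinsurance $6,817 × 20% = $1,363.40. Member owes $2,598.40 (running OOP $2,598.40). Plan pays $8,052 − $2,598.40 = $5,453.60.
Bill 2, $13,800: deductible met; 20% of $13,800 = $2,760. Member pays $2,760; OOP now $5,358.40. Plan pays $13,800 − $2,760 = $11,040.
Bill 3, $4,021: 20% coinsurance on $4,021 = $804.20. Adding that to $5,358.40 gives $6,162.60, past the $5,625 cap; member pays only $5,625 − $5,358.40 = $266.60. Insurer: $4,021 − $266.60 = $3,754.40.

$3,754.40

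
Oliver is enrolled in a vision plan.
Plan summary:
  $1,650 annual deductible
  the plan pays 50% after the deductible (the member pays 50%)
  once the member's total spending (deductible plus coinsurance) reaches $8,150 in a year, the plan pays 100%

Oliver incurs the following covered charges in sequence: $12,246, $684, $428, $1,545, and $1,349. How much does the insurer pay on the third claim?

$214

Claim 1 ($12,246): $1,650 to deductible, leaving $10,596; coinsurance $10,596 × 50% = $5,298. Cost to member: $6,948. OOP to date $6,948. Plan pays $12,246 − $6,948 = $5,298.
Claim 2 ($684): deductible already satisfied, so member's share is 50% × $684 = $342. Member owes $342 (running OOP $7,290). Insurer: $684 − $342 = $342.
Claim 3 ($428): 50% coinsurance on $428 = $214. Member owes $214 (running OOP $7,504). Insurer: $428 − $214 = $214.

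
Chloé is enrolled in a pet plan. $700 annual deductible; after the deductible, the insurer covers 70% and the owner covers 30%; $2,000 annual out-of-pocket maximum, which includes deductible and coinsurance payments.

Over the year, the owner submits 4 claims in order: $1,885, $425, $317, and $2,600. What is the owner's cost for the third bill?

Claim 1 ($1,885): $700 to deductible, leaving $1,185; coinsurance $1,185 × 30% = $355.50. Owner owes $1,055.50 (running OOP $1,055.50).
Claim 2 ($425): deductible already satisfied, so owner's share is 30% × $425 = $127.50. Cost to owner: $127.50. OOP to date $1,183.
Claim 3 ($317): 30% coinsurance on $317 = $95.10. Owner owes $95.10 (running OOP $1,278.10).

$95.10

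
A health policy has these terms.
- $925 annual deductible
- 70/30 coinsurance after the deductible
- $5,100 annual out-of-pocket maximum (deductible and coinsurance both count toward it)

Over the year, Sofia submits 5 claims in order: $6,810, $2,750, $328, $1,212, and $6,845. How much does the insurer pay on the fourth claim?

$848.40

Bill 1, $6,810: $925 to deductible, leaving $5,885; coinsurance $5,885 × 30% = $1,765.50. Cost to patient: $2,690.50. OOP to date $2,690.50. Insurer: $6,810 − $2,690.50 = $4,119.50.
Bill 2, $2,750: deductible already satisfied, so patient's share is 30% × $2,750 = $825. Patient owes $825 (running OOP $3,515.50). Plan pays $2,750 − $825 = $1,925.
Bill 3, $328: deductible already satisfied, so patient's share is 30% × $328 = $98.40. Patient pays $98.40; OOP now $3,613.90. Insurer: $328 − $98.40 = $229.60.
Bill 4, $1,212: 30% coinsurance on $1,212 = $363.60. Patient owes $363.60 (running OOP $3,977.50). Plan pays $1,212 − $363.60 = $848.40.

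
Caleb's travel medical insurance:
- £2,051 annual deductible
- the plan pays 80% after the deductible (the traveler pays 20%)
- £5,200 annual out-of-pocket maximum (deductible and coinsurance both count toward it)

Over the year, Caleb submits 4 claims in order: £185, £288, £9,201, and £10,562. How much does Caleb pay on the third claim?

Claim 1 — £185: all of it applies to the deductible. Cost to traveler: £185. OOP to date £185.
Claim 2 — £288: all of it applies to the deductible. Cost to traveler: £288. OOP to date £473.
Claim 3 — £9,201: £1,578 finishes the deductible; £7,623 goes to coinsurance; coinsurance £7,623 × 20% = £1,524.60. Cost to traveler: £3,102.60. OOP to date £3,575.60.

£3,102.60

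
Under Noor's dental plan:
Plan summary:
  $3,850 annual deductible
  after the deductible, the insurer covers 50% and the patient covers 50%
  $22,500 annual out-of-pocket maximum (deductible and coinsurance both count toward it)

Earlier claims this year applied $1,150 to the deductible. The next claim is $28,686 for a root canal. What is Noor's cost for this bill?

$15,693

Remaining deductible: $3,850 − $1,150 = $2,700.
After the $2,700 deductible portion, $28,686 − $2,700 = $25,986 is subject to coinsurance.
50% of $25,986 = $12,993 falls to the patient.
That puts the patient's cost at $2,700 + $12,993 = $15,693 before any cap.
Total out-of-pocket so far would be $1,150 + $15,693 = $16,843, below the $22,500 cap — no reduction.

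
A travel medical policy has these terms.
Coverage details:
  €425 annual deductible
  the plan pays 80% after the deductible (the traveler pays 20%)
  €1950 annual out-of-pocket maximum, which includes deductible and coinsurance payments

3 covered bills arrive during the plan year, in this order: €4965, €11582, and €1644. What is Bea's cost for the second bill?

€617

Claim 1 — €4965: €425 to deductible, leaving €4540; 20% of €4540 = €908. Traveler pays €1333; OOP now €1333.
Claim 2 — €11582: 20% coinsurance on €11582 = €2316.40. That would push OOP to €3649.40, over the €1950 cap, so traveler pays €1950 − €1333 = €617.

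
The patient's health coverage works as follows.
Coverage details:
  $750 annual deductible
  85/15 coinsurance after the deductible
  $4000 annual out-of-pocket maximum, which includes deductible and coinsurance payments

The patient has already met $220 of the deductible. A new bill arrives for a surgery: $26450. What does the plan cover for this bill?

$22670

Deductible still to meet: $750 − $220 = $530.
The remaining $25920 (= $26450 − $530) moves to coinsurance.
Coinsurance: $25920 × 15% = $3888.
That puts the patient's cost at $530 + $3888 = $4418 before any cap.
Year-to-date out-of-pocket would reach $220 + $4418 = $4638, above the $4000 maximum, so the patient pays only $4000 − $220 = $3780.
The plan picks up $26450 − $3780 = $22670.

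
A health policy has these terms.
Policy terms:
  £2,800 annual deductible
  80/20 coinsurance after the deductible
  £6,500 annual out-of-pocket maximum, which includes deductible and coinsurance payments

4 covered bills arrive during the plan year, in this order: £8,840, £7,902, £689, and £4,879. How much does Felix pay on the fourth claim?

#1 (£8,840): £2,800 finishes the deductible; £6,040 goes to coinsurance; patient's 20% is £1,208. Cost to patient: £4,008. OOP to date £4,008.
#2 (£7,902): deductible already satisfied, so patient's share is 20% × £7,902 = £1,580.40. Patient pays £1,580.40; OOP now £5,588.40.
#3 (£689): deductible met; 20% of £689 = £137.80. Patient owes £137.80 (running OOP £5,726.20).
#4 (£4,879): 20% coinsurance on £4,879 = £975.80. That would push OOP to £6,702, over the £6,500 cap, so patient pays £6,500 − £5,726.20 = £773.80.

£773.80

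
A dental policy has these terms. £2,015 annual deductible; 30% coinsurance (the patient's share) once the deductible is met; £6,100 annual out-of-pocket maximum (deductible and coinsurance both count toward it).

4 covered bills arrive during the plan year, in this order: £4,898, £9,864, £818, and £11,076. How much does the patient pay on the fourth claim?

Claim 1 (£4,898): £2,015 finishes the deductible; £2,883 goes to coinsurance; patient's 30% is £864.90. Cost to patient: £2,879.90. OOP to date £2,879.90.
Claim 2 (£9,864): deductible met; 30% of £9,864 = £2,959.20. Patient pays £2,959.20; OOP now £5,839.10.
Claim 3 (£818): deductible met; 30% of £818 = £245.40. Cost to patient: £245.40. OOP to date £6,084.50.
Claim 4 (£11,076): deductible already satisfied, so patient's share is 30% × £11,076 = £3,322.80. OOP would hit £9,407.30 > £6,100, so the cap limits the patient to £6,100 − £6,084.50 = £15.50.

£15.50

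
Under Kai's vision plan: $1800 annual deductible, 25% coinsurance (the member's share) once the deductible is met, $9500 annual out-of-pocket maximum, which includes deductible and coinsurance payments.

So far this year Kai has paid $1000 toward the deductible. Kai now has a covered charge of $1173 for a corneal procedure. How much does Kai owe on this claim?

$893.25

Remaining deductible: $1800 − $1000 = $800.
The remaining $373 (= $1173 − $800) moves to coinsurance.
Member's 25% share of $373 is $93.25.
So the member owes $800 + $93.25 = $893.25 before any cap.
Total out-of-pocket so far would be $1000 + $893.25 = $1893.25, below the $9500 cap — no reduction.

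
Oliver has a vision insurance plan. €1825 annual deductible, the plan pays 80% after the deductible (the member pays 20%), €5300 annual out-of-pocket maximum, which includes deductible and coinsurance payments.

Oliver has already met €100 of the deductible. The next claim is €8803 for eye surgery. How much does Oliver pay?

€3140.60

Deductible still to meet: €1825 − €100 = €1725.
The remaining €7078 (= €8803 − €1725) moves to coinsurance.
Coinsurance: €7078 × 20% = €1415.60.
So the member owes €1725 + €1415.60 = €3140.60 before any cap.
Cumulative spending €100 + €3140.60 = €3240.60 stays under the €5300 maximum.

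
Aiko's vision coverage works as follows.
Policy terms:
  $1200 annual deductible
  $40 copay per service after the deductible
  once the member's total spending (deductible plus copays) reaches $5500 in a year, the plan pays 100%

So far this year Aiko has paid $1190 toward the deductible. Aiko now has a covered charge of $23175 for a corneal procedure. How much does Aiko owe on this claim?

$50

Deductible still to meet: $1200 − $1190 = $10.
That leaves $23175 − $10 = $23165 for the copay.
Copay on this service: $40.
So the member owes $10 + $40 = $50 before any cap.
Cumulative spending $1190 + $50 = $1240 stays under the $5500 maximum.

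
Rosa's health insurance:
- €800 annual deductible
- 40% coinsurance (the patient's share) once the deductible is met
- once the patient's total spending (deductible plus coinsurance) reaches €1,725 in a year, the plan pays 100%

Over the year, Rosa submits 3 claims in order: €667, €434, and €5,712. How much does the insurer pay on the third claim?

€4,907.40

Bill 1, €667: entire amount goes to the deductible. Patient pays €667; OOP now €667. Plan pays €667 − €667 = €0.
Bill 2, €434: €133 to deductible, leaving €301; 40% of €301 = €120.40. Patient owes €253.40 (running OOP €920.40). Plan pays €434 − €253.40 = €180.60.
Bill 3, €5,712: 40% coinsurance on €5,712 = €2,284.80. That would push OOP to €3,205.20, over the €1,725 cap, so patient pays €1,725 − €920.40 = €804.60. Insurer: €5,712 − €804.60 = €4,907.40.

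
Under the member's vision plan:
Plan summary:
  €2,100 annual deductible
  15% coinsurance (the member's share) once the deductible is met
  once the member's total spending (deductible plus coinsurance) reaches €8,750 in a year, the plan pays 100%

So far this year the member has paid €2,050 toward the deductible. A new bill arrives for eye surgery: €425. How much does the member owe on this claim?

Remaining deductible: €2,100 − €2,050 = €50.
That leaves €425 − €50 = €375 for coinsurance.
15% of €375 = €56.25 falls to the member.
That puts the member's cost at €50 + €56.25 = €106.25 before any cap.
Cumulative spending €2,050 + €106.25 = €2,156.25 stays under the €8,750 maximum.

€106.25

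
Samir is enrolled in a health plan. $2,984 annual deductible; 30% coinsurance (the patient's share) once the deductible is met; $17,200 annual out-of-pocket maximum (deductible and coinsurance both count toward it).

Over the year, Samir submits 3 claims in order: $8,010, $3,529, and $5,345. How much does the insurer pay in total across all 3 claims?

$9,730

Claim 1 — $8,010: $2,984 to deductible, leaving $5,026; 30% of $5,026 = $1,507.80. Patient pays $4,491.80; OOP now $4,491.80. Plan pays $8,010 − $4,491.80 = $3,518.20.
Claim 2 — $3,529: deductible met; 30% of $3,529 = $1,058.70. Cost to patient: $1,058.70. OOP to date $5,550.50. Insurer: $3,529 − $1,058.70 = $2,470.30.
Claim 3 — $5,345: deductible met; 30% of $5,345 = $1,603.50. Patient owes $1,603.50 (running OOP $7,154). Insurer: $5,345 − $1,603.50 = $3,741.50.
Insurer total: $3,518.20 + $2,470.30 + $3,741.50 = $9,730.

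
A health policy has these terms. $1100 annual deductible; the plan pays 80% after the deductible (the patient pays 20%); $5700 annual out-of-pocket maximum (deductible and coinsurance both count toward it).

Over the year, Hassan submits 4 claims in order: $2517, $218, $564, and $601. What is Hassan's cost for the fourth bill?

$120.20

Claim 1 — $2517: $1100 finishes the deductible; $1417 goes to coinsurance; patient's 20% is $283.40. Cost to patient: $1383.40. OOP to date $1383.40.
Claim 2 — $218: deductible met; 20% of $218 = $43.60. Patient owes $43.60 (running OOP $1427).
Claim 3 — $564: deductible met; 20% of $564 = $112.80. Cost to patient: $112.80. OOP to date $1539.80.
Claim 4 — $601: deductible already satisfied, so patient's share is 20% × $601 = $120.20. Cost to patient: $120.20. OOP to date $1660.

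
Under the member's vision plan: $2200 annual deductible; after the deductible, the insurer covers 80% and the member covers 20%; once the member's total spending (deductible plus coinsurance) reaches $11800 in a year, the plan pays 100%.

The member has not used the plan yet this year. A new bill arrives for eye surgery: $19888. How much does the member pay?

$5737.60

Nothing has been paid toward the $2200 deductible, so the first $2200 of this charge is applied there.
The remaining $17688 (= $19888 − $2200) moves to coinsurance.
20% of $17688 = $3537.60 falls to the member.
Member responsibility before any cap: $2200 + $3537.60 = $5737.60.
Cumulative spending $0 + $5737.60 = $5737.60 stays under the $11800 maximum.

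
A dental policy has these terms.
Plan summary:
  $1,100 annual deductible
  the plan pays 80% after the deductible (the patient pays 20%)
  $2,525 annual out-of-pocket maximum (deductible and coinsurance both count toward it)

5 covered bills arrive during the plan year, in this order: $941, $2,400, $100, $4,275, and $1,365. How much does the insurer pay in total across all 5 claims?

$6,556

#1 ($941): entire amount goes to the deductible. Patient pays $941; OOP now $941. Insurer: $941 − $941 = $0.
#2 ($2,400): deductible takes $159, $2,241 remains; coinsurance $2,241 × 20% = $448.20. Patient owes $607.20 (running OOP $1,548.20). Insurer: $2,400 − $607.20 = $1,792.80.
#3 ($100): 20% coinsurance on $100 = $20. Patient pays $20; OOP now $1,568.20. Insurer: $100 − $20 = $80.
#4 ($4,275): deductible met; 20% of $4,275 = $855. Cost to patient: $855. OOP to date $2,423.20. Insurer: $4,275 − $855 = $3,420.
#5 ($1,365): deductible already satisfied, so patient's share is 20% × $1,365 = $273. That would push OOP to $2,696.20, over the $2,525 cap, so patient pays $2,525 − $2,423.20 = $101.80. Plan pays $1,365 − $101.80 = $1,263.20.
Insurer total = bills − patient's total = $9,081 − $2,525 = $6,556.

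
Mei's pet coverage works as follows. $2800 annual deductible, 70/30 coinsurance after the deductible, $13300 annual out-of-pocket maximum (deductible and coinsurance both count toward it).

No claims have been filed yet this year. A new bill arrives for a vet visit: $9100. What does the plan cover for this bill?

Nothing has been paid toward the $2800 deductible, so the first $2800 of this charge is applied there.
After the $2800 deductible portion, $9100 − $2800 = $6300 is subject to coinsurance.
Owner's 30% share of $6300 is $1890.
So the owner owes $2800 + $1890 = $4690 before any cap.
Year-to-date out-of-pocket becomes $0 + $4690 = $4690, still under the $13300 maximum, so no cap applies.
The plan picks up $9100 − $4690 = $4410.

$4410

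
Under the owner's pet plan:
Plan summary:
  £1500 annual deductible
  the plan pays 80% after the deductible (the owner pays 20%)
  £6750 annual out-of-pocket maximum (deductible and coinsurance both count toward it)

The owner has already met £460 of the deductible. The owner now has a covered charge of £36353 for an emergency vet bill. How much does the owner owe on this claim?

£460 of the £1500 deductible is already met, leaving £1040.
The remaining £35313 (= £36353 − £1040) moves to coinsurance.
20% of £35313 = £7062.60 falls to the owner.
Owner responsibility before any cap: £1040 + £7062.60 = £8102.60.
Adding £8102.60 to the £460 already spent would give £8562.60, which exceeds the £6750 cap; the owner pays just £6750 − £460 = £6290.

£6290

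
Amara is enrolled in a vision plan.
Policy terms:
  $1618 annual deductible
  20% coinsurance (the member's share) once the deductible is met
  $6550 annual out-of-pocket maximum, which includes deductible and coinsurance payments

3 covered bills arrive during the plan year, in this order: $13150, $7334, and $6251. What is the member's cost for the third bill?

Claim 1 ($13150): $1618 to deductible, leaving $11532; coinsurance $11532 × 20% = $2306.40. Cost to member: $3924.40. OOP to date $3924.40.
Claim 2 ($7334): deductible already satisfied, so member's share is 20% × $7334 = $1466.80. Cost to member: $1466.80. OOP to date $5391.20.
Claim 3 ($6251): 20% coinsurance on $6251 = $1250.20. OOP would hit $6641.40 > $6550, so the cap limits the member to $6550 − $5391.20 = $1158.80.

$1158.80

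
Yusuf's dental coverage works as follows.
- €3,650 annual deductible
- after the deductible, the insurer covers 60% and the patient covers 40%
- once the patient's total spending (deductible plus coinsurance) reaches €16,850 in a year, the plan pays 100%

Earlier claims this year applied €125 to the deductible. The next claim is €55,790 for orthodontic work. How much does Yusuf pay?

€125 of the €3,650 deductible is already met, leaving €3,525.
That leaves €55,790 − €3,525 = €52,265 for coinsurance.
40% of €52,265 = €20,906 falls to the patient.
That puts the patient's cost at €3,525 + €20,906 = €24,431 before any cap.
That would bring total out-of-pocket to €24,556, past the €16,850 cap. The patient is capped at €16,850 − €125 = €16,725 on this claim.

€16,725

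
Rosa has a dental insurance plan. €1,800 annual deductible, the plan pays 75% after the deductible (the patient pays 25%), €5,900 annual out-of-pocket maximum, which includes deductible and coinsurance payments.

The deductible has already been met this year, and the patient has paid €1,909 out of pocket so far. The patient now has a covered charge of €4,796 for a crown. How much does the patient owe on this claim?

€1,199

With the deductible met, the entire €4,796 is subject to coinsurance.
25% of €4,796 = €1,199 falls to the patient.
Total out-of-pocket so far would be €1,909 + €1,199 = €3,108, below the €5,900 cap — no reduction.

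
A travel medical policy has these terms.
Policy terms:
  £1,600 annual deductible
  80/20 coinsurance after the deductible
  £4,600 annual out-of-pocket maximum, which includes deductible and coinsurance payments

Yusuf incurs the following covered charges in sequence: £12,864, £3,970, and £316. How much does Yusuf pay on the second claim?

#1 (£12,864): deductible takes £1,600, £11,264 remains; 20% of £11,264 = £2,252.80. Traveler pays £3,852.80; OOP now £3,852.80.
#2 (£3,970): deductible met; 20% of £3,970 = £794. OOP would hit £4,646.80 > £4,600, so the cap limits the traveler to £4,600 − £3,852.80 = £747.20.

£747.20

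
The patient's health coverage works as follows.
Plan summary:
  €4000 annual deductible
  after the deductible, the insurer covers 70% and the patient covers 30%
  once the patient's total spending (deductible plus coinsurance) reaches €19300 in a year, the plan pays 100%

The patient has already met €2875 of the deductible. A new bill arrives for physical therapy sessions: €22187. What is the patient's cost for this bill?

€7443.60

Remaining deductible: €4000 − €2875 = €1125.
After the €1125 deductible portion, €22187 − €1125 = €21062 is subject to coinsurance.
Patient's 30% share of €21062 is €6318.60.
That puts the patient's cost at €1125 + €6318.60 = €7443.60 before any cap.
Total out-of-pocket so far would be €2875 + €7443.60 = €10318.60, below the €19300 cap — no reduction.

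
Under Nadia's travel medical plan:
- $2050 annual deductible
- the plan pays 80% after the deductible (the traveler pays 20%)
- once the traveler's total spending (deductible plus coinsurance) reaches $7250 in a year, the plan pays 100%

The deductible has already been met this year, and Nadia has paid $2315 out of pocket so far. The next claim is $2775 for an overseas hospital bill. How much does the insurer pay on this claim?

The deductible is already satisfied, so the full bill goes to coinsurance.
20% of $2775 = $555 falls to the traveler.
Total out-of-pocket so far would be $2315 + $555 = $2870, below the $7250 cap — no reduction.
The plan picks up $2775 − $555 = $2220.

$2220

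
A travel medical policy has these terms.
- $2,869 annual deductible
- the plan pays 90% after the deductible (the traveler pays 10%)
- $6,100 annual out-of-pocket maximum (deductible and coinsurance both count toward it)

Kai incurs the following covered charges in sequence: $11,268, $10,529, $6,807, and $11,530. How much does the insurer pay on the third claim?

#1 ($11,268): deductible takes $2,869, $8,399 remains; 10% of $8,399 = $839.90. Cost to traveler: $3,708.90. OOP to date $3,708.90. Insurer: $11,268 − $3,708.90 = $7,559.10.
#2 ($10,529): 10% coinsurance on $10,529 = $1,052.90. Traveler owes $1,052.90 (running OOP $4,761.80). Insurer: $10,529 − $1,052.90 = $9,476.10.
#3 ($6,807): deductible met; 10% of $6,807 = $680.70. Traveler pays $680.70; OOP now $5,442.50. Plan pays $6,807 − $680.70 = $6,126.30.

$6,126.30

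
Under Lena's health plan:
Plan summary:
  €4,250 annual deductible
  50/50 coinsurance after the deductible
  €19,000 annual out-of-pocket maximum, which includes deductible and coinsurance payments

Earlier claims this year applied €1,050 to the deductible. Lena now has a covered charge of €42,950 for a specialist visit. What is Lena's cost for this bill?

€17,950

Deductible still to meet: €4,250 − €1,050 = €3,200.
The remaining €39,750 (= €42,950 − €3,200) moves to coinsurance.
50% of €39,750 = €19,875 falls to the patient.
Patient responsibility before any cap: €3,200 + €19,875 = €23,075.
Year-to-date out-of-pocket would reach €1,050 + €23,075 = €24,125, above the €19,000 maximum, so the patient pays only €19,000 − €1,050 = €17,950.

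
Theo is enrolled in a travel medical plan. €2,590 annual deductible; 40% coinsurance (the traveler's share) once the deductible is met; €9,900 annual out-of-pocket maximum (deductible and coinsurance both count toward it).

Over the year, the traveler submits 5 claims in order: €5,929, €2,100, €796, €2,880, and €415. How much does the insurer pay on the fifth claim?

#1 (€5,929): €2,590 finishes the deductible; €3,339 goes to coinsurance; coinsurance €3,339 × 40% = €1,335.60. Cost to traveler: €3,925.60. OOP to date €3,925.60. Plan pays €5,929 − €3,925.60 = €2,003.40.
#2 (€2,100): deductible already satisfied, so traveler's share is 40% × €2,100 = €840. Traveler owes €840 (running OOP €4,765.60). Plan pays €2,100 − €840 = €1,260.
#3 (€796): 40% coinsurance on €796 = €318.40. Traveler pays €318.40; OOP now €5,084. Plan pays €796 − €318.40 = €477.60.
#4 (€2,880): deductible already satisfied, so traveler's share is 40% × €2,880 = €1,152. Traveler pays €1,152; OOP now €6,236. Plan pays €2,880 − €1,152 = €1,728.
#5 (€415): deductible met; 40% of €415 = €166. Traveler owes €166 (running OOP €6,402). Plan pays €415 − €166 = €249.

€249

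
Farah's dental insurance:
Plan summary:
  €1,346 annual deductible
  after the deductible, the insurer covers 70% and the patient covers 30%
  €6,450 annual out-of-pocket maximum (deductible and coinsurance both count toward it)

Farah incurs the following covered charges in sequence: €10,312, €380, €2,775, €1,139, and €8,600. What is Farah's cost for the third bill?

Claim 1 — €10,312: €1,346 to deductible, leaving €8,966; coinsurance €8,966 × 30% = €2,689.80. Patient owes €4,035.80 (running OOP €4,035.80).
Claim 2 — €380: deductible met; 30% of €380 = €114. Patient owes €114 (running OOP €4,149.80).
Claim 3 — €2,775: 30% coinsurance on €2,775 = €832.50. Patient pays €832.50; OOP now €4,982.30.

€832.50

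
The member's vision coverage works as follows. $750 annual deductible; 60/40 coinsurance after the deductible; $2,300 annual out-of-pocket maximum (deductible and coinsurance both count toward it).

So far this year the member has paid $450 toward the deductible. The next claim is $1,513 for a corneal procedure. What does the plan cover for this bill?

$727.80

Remaining deductible: $750 − $450 = $300.
The remaining $1,213 (= $1,513 − $300) moves to coinsurance.
Coinsurance: $1,213 × 40% = $485.20.
Member responsibility before any cap: $300 + $485.20 = $785.20.
Cumulative spending $450 + $785.20 = $1,235.20 stays under the $2,300 maximum.
The insurer covers the remainder: $1,513 − $785.20 = $727.80.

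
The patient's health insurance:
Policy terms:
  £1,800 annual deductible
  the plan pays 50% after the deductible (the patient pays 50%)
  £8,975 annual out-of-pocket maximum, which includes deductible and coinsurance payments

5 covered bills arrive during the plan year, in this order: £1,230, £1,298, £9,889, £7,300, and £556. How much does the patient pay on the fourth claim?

£1,866.50

Claim 1 — £1,230: all of it applies to the deductible. Patient owes £1,230 (running OOP £1,230).
Claim 2 — £1,298: £570 to deductible, leaving £728; patient's 50% is £364. Patient pays £934; OOP now £2,164.
Claim 3 — £9,889: 50% coinsurance on £9,889 = £4,944.50. Patient owes £4,944.50 (running OOP £7,108.50).
Claim 4 — £7,300: deductible met; 50% of £7,300 = £3,650. That would push OOP to £10,758.50, over the £8,975 cap, so patient pays £8,975 − £7,108.50 = £1,866.50.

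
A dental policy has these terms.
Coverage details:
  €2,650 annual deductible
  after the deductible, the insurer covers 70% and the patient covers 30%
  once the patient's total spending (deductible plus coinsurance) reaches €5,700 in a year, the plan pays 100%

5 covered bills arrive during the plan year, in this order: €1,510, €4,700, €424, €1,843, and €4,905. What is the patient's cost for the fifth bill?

€1,301.90

Bill 1, €1,510: entire amount goes to the deductible. Patient pays €1,510; OOP now €1,510.
Bill 2, €4,700: deductible takes €1,140, €3,560 remains; 30% of €3,560 = €1,068. Patient pays €2,208; OOP now €3,718.
Bill 3, €424: 30% coinsurance on €424 = €127.20. Patient owes €127.20 (running OOP €3,845.20).
Bill 4, €1,843: deductible already satisfied, so patient's share is 30% × €1,843 = €552.90. Patient owes €552.90 (running OOP €4,398.10).
Bill 5, €4,905: deductible met; 30% of €4,905 = €1,471.50. That would push OOP to €5,869.60, over the €5,700 cap, so patient pays €5,700 − €4,398.10 = €1,301.90.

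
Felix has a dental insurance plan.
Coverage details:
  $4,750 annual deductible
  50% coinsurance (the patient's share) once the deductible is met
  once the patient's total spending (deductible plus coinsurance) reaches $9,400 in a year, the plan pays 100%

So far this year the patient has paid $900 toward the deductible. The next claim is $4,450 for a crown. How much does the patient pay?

$900 of the $4,750 deductible is already met, leaving $3,850.
The remaining $600 (= $4,450 − $3,850) moves to coinsurance.
Patient's 50% share of $600 is $300.
That puts the patient's cost at $3,850 + $300 = $4,150 before any cap.
Cumulative spending $900 + $4,150 = $5,050 stays under the $9,400 maximum.

$4,150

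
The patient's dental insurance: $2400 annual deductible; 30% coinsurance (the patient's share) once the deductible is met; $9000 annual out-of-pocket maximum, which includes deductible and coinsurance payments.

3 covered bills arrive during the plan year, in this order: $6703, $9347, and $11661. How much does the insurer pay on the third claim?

$9156

Claim 1 — $6703: $2400 to deductible, leaving $4303; 30% of $4303 = $1290.90. Patient pays $3690.90; OOP now $3690.90. Insurer: $6703 − $3690.90 = $3012.10.
Claim 2 — $9347: deductible already satisfied, so patient's share is 30% × $9347 = $2804.10. Cost to patient: $2804.10. OOP to date $6495. Plan pays $9347 − $2804.10 = $6542.90.
Claim 3 — $11661: deductible met; 30% of $11661 = $3498.30. OOP would hit $9993.30 > $9000, so the cap limits the patient to $9000 − $6495 = $2505. Plan pays $11661 − $2505 = $9156.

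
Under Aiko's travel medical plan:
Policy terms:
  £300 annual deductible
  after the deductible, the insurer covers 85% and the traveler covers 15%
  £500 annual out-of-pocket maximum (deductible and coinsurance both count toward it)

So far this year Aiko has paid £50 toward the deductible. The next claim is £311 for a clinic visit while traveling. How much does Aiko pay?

Deductible still to meet: £300 − £50 = £250.
After the £250 deductible portion, £311 − £250 = £61 is subject to coinsurance.
15% of £61 = £9.15 falls to the traveler.
Traveler responsibility before any cap: £250 + £9.15 = £259.15.
Year-to-date out-of-pocket becomes £50 + £259.15 = £309.15, still under the £500 maximum, so no cap applies.

£259.15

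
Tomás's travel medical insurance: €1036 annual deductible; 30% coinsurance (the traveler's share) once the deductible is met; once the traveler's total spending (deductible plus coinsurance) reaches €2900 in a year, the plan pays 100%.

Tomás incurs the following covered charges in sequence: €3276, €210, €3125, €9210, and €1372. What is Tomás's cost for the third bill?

Bill 1, €3276: €1036 to deductible, leaving €2240; 30% of €2240 = €672. Cost to traveler: €1708. OOP to date €1708.
Bill 2, €210: deductible already satisfied, so traveler's share is 30% × €210 = €63. Traveler pays €63; OOP now €1771.
Bill 3, €3125: deductible met; 30% of €3125 = €937.50. Cost to traveler: €937.50. OOP to date €2708.50.

€937.50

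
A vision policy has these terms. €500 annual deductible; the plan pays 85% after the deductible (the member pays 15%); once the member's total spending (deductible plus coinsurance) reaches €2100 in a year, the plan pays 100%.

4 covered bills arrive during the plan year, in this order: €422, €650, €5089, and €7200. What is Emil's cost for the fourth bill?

€750.85

#1 (€422): fully absorbed by the deductible. Cost to member: €422. OOP to date €422.
#2 (€650): deductible takes €78, €572 remains; 15% of €572 = €85.80. Member pays €163.80; OOP now €585.80.
#3 (€5089): deductible already satisfied, so member's share is 15% × €5089 = €763.35. Member pays €763.35; OOP now €1349.15.
#4 (€7200): deductible already satisfied, so member's share is 15% × €7200 = €1080. Adding that to €1349.15 gives €2429.15, past the €2100 cap; member pays only €2100 − €1349.15 = €750.85.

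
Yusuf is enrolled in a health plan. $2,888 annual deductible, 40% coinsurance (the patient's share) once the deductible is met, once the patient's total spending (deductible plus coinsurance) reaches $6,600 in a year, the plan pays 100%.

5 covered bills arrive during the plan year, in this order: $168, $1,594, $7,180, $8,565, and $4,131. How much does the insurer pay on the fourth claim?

$7,274.60

#1 ($168): fully absorbed by the deductible. Patient pays $168; OOP now $168. Insurer: $168 − $168 = $0.
#2 ($1,594): all of it applies to the deductible. Cost to patient: $1,594. OOP to date $1,762. Insurer: $1,594 − $1,594 = $0.
#3 ($7,180): $1,126 finishes the deductible; $6,054 goes to coinsurance; coinsurance $6,054 × 40% = $2,421.60. Patient owes $3,547.60 (running OOP $5,309.60). Insurer: $7,180 − $3,547.60 = $3,632.40.
#4 ($8,565): 40% coinsurance on $8,565 = $3,426. Adding that to $5,309.60 gives $8,735.60, past the $6,600 cap; patient pays only $6,600 − $5,309.60 = $1,290.40. Insurer: $8,565 − $1,290.40 = $7,274.60.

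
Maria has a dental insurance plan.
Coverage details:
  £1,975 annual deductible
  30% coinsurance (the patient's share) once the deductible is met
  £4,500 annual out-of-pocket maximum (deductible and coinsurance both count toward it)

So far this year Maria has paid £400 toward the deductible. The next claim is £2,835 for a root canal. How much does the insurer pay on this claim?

£882

£400 of the £1,975 deductible is already met, leaving £1,575.
After the £1,575 deductible portion, £2,835 − £1,575 = £1,260 is subject to coinsurance.
Patient's 30% share of £1,260 is £378.
Patient responsibility before any cap: £1,575 + £378 = £1,953.
Cumulative spending £400 + £1,953 = £2,353 stays under the £4,500 maximum.
The insurer covers the remainder: £2,835 − £1,953 = £882.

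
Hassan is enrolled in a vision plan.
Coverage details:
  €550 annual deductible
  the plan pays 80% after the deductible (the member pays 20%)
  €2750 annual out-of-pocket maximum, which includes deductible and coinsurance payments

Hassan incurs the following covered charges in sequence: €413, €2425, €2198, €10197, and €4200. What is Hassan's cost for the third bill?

€439.60

Bill 1, €413: all of it applies to the deductible. Cost to member: €413. OOP to date €413.
Bill 2, €2425: deductible takes €137, €2288 remains; 20% of €2288 = €457.60. Member owes €594.60 (running OOP €1007.60).
Bill 3, €2198: deductible met; 20% of €2198 = €439.60. Member owes €439.60 (running OOP €1447.20).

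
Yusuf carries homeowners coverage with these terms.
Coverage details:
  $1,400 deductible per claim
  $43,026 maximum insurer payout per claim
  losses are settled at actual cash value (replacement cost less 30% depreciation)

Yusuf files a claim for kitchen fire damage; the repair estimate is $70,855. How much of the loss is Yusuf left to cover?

At 30% depreciation, ACV = $70,855 − $21,256.50 = $49,598.50.
After the deductible, $49,598.50 − $1,400 = $48,198.50 remains.
$48,198.50 exceeds the $43,026 limit, so the insurer pays the limit: $43,026.
The homeowner bears the rest of the original loss: $70,855 − $43,026 = $27,829.

$27,829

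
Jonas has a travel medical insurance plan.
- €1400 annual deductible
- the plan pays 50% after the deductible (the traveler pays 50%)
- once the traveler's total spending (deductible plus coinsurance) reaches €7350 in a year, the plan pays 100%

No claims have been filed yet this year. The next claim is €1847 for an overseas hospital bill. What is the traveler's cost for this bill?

€1623.50

Nothing has been paid toward the €1400 deductible, so the first €1400 of this charge is applied there.
After the €1400 deductible portion, €1847 − €1400 = €447 is subject to coinsurance.
Traveler's 50% share of €447 is €223.50.
Traveler responsibility before any cap: €1400 + €223.50 = €1623.50.
Year-to-date out-of-pocket becomes €0 + €1623.50 = €1623.50, still under the €7350 maximum, so no cap applies.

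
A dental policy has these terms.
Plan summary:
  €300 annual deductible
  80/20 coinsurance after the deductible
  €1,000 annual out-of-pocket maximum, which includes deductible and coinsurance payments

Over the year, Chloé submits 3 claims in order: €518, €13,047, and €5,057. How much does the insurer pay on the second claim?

€12,390.60

Bill 1, €518: €300 to deductible, leaving €218; 20% of €218 = €43.60. Patient owes €343.60 (running OOP €343.60). Insurer: €518 − €343.60 = €174.40.
Bill 2, €13,047: deductible already satisfied, so patient's share is 20% × €13,047 = €2,609.40. That would push OOP to €2,953, over the €1,000 cap, so patient pays €1,000 − €343.60 = €656.40. Plan pays €13,047 − €656.40 = €12,390.60.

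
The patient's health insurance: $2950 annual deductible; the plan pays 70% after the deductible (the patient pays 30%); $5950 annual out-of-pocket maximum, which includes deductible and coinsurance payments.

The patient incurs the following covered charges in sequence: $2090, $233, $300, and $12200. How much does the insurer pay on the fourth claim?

Claim 1 ($2090): fully absorbed by the deductible. Patient owes $2090 (running OOP $2090). Insurer: $2090 − $2090 = $0.
Claim 2 ($233): entire amount goes to the deductible. Patient owes $233 (running OOP $2323). Plan pays $233 − $233 = $0.
Claim 3 ($300): entire amount goes to the deductible. Cost to patient: $300. OOP to date $2623. Plan pays $300 − $300 = $0.
Claim 4 ($12200): $327 to deductible, leaving $11873; patient's 30% is $3561.90. Claim cost before the cap: $327 + $3561.90 = $3888.90. That would push OOP to $6511.90, over the $5950 cap, so patient pays $5950 − $2623 = $3327. Insurer: $12200 − $3327 = $8873.

$8873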